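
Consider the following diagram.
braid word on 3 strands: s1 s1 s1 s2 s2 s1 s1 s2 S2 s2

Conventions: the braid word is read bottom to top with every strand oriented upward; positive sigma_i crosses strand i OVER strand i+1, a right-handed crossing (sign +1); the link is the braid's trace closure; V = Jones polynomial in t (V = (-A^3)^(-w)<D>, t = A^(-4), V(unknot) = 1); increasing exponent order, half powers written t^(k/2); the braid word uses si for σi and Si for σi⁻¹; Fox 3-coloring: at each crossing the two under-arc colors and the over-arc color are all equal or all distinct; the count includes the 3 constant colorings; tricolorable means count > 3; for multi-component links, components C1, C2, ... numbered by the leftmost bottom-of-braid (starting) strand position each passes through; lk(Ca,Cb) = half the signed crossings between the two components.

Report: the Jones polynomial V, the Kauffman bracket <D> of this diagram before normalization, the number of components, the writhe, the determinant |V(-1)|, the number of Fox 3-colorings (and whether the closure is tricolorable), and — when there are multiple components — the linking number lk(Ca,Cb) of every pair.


V = t^3 + t^5 - t^8
<D> = -A^-8 + A^4 + A^12 (w = +8)
1 component over 10 crossings, w = +8
9 Fox colorings among 3^10, |V(-1)| = 3: tricolorable
why: V spans 5 powers of t: at least 5 crossings in any diagram


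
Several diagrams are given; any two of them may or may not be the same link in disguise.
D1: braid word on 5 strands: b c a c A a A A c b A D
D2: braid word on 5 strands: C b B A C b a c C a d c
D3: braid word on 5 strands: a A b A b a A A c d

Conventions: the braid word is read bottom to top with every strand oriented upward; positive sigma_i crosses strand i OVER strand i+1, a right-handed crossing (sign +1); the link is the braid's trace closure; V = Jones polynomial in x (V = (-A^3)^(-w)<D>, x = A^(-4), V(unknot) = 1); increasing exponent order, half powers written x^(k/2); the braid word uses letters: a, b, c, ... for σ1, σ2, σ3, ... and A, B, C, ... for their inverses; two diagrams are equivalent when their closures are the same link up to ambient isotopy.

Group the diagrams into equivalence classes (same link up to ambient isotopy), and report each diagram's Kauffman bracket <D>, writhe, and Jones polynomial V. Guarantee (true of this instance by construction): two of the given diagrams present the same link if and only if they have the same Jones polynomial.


grouping into links: {D1} | {D2} | {D3}
V(D1) = x^-1 - 1 + 2x - 3x^2 + 3x^3 - 2x^4 + 2x^5 - x^6  (w +2, c 12, <D> = -A^-18 + 2A^-14 - 2A^-10 + 3A^-6 - 3A^-2 + 2A^2 - A^6 + A^10)
V(D2) = 1  [12 crossings, <D> = A^6, w = +2]
V(D3) = x^-2 - x^-1 + 1 - x + x^2  (w +2, c 10, <D> = A^-2 - A^2 + A^6 - A^10 + A^14)
key observation: comparing 3 Jones polynomials yields 3 groups


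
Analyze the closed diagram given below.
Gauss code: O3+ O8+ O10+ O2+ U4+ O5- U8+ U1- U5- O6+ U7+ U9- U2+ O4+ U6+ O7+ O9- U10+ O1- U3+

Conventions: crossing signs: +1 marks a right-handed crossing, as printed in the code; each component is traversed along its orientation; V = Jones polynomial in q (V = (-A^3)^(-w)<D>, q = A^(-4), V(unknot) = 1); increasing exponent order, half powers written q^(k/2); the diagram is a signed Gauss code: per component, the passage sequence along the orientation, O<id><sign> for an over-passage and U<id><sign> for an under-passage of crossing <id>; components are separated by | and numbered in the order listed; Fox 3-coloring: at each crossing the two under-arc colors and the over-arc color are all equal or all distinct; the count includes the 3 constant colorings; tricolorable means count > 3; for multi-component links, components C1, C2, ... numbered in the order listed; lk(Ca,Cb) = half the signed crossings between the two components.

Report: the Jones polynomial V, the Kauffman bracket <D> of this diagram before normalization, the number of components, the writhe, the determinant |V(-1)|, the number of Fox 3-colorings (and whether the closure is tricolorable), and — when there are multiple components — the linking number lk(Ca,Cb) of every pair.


Jones polynomial: V(q) = q + q^3 - q^4
<D> = -A^-4 + 1 + A^8; writhe +4
components 1, writhe +4 (10 crossings)
3-colorings: 9 of 3^10, det 3 — tricolorable
note: det 3 = |V(-1)|; divisible by 3, so tricolorable


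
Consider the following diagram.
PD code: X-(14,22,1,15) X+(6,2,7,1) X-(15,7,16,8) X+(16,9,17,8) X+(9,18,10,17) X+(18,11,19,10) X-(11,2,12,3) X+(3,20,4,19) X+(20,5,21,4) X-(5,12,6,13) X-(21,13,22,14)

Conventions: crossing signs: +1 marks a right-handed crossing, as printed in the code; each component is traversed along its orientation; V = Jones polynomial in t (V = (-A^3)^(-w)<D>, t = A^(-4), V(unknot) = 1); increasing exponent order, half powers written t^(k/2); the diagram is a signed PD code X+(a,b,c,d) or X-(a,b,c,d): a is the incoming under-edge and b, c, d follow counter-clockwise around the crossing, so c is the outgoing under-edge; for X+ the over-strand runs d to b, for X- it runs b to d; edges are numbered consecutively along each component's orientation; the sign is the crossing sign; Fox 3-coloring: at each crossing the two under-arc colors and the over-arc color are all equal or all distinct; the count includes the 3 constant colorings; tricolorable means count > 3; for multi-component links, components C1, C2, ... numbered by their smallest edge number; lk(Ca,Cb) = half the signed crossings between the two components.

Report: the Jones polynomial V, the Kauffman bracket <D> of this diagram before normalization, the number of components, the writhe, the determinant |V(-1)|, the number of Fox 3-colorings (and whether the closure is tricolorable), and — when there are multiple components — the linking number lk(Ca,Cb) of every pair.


V(t) = t^(-5/2) - 2t^(-3/2) + 2t^(-1/2) - 4t^(1/2) + 3t^(3/2) - 3t^(5/2) + 2t^(7/2) - t^(9/2)
bracket: A^-15 - 2A^-11 + 3A^-7 - 3A^-3 + 4A - 2A^5 + 2A^9 - A^13, w = +1
2 components, writhe +1, over 11 crossings
lk(C1,C2) = +1
det 18, colorings 9 of 3^11 — tricolorable
observation: summing lk over 1 pair gives +1


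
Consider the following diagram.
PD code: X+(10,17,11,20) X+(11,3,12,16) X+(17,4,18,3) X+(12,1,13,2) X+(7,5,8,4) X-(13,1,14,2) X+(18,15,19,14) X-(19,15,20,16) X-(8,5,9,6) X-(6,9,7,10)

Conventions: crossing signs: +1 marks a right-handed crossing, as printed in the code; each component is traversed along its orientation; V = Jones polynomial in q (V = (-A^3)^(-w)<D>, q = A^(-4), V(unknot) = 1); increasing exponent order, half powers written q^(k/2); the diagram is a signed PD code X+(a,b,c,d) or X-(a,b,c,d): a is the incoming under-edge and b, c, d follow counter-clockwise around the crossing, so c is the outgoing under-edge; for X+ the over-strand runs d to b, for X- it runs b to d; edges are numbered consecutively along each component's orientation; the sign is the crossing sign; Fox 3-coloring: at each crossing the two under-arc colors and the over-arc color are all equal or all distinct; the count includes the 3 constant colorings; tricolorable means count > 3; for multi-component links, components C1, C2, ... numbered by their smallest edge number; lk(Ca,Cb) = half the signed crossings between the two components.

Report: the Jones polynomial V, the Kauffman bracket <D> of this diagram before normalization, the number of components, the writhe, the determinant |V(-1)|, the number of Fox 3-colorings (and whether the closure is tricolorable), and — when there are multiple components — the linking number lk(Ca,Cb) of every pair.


V = 1 + q + q^2 + q^3
<D> = A^-6 + A^-2 + A^2 + A^6 (w = +2)
3 components over 10 crossings, w = +2
lk(C1,C2): 0
lk(C1,C3) = 0
linking number lk(C2,C3) = +1
9 Fox colorings among 3^11, |V(-1)| = 0: tricolorable
why: the span of V is 3, within the link bound 10 + 3 - 1


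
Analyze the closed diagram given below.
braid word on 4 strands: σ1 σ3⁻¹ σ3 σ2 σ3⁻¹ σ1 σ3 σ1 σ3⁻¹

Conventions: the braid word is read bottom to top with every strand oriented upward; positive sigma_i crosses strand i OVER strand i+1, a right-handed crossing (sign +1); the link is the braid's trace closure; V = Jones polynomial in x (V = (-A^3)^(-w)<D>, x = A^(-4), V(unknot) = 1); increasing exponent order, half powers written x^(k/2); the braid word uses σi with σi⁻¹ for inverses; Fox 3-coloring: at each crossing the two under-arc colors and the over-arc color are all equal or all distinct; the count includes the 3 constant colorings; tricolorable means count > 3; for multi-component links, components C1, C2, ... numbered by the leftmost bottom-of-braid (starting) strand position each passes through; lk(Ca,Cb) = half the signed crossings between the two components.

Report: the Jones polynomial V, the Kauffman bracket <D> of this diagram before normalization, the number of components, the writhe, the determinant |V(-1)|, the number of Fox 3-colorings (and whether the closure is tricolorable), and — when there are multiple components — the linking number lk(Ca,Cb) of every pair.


V = x + x^3 - x^4
<D> = A^-7 - A^-3 - A^5 (w = +3)
1 component over 9 crossings, w = +3
9 Fox colorings among 3^9, |V(-1)| = 3: tricolorable
why: w = +3 (over 9 crossings) is diagram-only; (-A^3)^(-3) removes it from V


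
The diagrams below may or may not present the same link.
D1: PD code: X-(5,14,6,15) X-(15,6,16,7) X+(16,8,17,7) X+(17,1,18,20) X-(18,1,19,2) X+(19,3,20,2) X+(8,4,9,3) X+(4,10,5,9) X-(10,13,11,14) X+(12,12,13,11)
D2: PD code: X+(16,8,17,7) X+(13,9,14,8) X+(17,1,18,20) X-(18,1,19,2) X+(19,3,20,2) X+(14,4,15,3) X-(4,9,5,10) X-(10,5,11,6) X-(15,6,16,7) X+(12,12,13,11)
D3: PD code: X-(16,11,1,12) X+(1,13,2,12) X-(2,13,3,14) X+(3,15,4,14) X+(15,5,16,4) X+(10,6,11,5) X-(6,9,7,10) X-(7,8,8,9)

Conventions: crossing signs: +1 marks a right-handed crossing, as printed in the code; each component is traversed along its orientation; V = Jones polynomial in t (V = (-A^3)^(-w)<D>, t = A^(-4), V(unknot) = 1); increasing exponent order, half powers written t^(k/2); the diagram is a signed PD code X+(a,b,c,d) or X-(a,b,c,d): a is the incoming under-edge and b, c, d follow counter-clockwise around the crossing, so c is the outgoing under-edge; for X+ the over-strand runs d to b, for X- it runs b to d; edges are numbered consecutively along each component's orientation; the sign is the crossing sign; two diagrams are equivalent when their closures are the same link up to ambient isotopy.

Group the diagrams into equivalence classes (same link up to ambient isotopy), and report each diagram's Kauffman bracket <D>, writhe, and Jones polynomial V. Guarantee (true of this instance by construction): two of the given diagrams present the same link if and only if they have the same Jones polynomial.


equivalence classes: {D1, D2, D3}
D1 (bracket A^6; 10 crossings at w = +2): V = 1
V(D2) = 1  (w +2, c 10, <D> = A^6)
V(D3) = 1  (w 0, c 8, <D> = 1)
observation: one V(t) for all 3 diagrams — one class (guaranteed)


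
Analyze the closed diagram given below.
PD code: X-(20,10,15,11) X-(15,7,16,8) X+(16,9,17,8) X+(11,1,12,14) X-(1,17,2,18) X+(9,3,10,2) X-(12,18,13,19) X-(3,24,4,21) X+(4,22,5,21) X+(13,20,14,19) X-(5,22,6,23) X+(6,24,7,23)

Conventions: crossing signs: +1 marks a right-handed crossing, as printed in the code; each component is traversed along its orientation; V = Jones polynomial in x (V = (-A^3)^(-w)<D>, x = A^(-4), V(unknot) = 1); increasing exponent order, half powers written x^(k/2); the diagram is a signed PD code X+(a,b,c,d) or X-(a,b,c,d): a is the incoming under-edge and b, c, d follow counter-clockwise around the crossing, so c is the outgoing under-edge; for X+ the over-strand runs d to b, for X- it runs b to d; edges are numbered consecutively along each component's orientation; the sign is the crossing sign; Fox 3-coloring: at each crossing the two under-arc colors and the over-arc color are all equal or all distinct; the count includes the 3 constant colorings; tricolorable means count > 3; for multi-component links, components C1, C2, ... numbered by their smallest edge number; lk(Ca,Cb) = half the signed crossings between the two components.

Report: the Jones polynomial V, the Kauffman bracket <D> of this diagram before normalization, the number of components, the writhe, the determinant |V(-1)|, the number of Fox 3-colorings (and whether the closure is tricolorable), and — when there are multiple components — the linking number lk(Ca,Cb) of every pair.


Jones polynomial: V(x) = x^-3 + x^-2 + x^-1 + 1
<D> = 1 + A^4 + A^8 + A^12; writhe 0
components 3, writhe 0 (12 crossings)
linking number lk(C1,C2) = -1
lk(C1,C3): 0
lk(C2,C3) = 0
3-colorings: 9 of 3^13, det 0 — tricolorable
note: the 3 component pairs carry total linking -1


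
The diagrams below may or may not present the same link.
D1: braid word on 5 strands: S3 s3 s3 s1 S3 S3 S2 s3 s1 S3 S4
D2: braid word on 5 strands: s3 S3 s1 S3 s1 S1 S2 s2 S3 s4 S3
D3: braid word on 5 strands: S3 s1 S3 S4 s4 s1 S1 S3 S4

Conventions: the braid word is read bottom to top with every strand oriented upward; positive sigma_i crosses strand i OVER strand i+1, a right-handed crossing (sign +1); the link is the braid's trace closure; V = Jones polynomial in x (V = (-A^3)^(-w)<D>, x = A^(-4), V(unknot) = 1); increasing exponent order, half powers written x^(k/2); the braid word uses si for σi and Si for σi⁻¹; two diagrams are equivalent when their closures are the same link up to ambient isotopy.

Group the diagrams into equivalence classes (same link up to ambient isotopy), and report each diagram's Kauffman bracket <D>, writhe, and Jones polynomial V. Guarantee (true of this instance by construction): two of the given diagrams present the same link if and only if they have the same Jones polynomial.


equivalence classes: {D1} | {D2, D3}
D1 (bracket A^-13 + A^-5; 11 crossings at w = -1): V = -x^(1/2) - x^(5/2)
V(D2) = x^(-9/2) - x^(-5/2) - x^(-3/2) - x^(-1/2)  (w -1, c 11, <D> = A^-1 + A^3 + A^7 - A^15)
V(D3) = x^(-9/2) - x^(-5/2) - x^(-3/2) - x^(-1/2)  [9 crossings, <D> = A^-7 + A^-3 + A - A^9, w = -3]
key observation: V(x) takes 2 values over 3 diagrams, fixing the grouping


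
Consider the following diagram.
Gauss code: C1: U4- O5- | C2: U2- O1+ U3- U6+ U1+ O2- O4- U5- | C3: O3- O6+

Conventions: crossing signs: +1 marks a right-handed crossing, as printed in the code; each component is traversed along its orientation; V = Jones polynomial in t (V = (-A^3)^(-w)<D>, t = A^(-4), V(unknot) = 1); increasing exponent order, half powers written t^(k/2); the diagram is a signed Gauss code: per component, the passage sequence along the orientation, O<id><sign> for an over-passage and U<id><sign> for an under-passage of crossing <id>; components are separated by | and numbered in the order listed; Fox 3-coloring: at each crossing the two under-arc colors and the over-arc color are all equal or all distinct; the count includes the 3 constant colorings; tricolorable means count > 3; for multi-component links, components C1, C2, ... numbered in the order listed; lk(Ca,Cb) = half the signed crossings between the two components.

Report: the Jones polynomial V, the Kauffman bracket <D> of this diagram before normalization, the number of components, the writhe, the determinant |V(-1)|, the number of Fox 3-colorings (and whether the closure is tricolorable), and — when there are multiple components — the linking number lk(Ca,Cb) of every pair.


V = t^-3 + t^-2 + t^-1 + 1
<D> = A^-6 + A^-2 + A^2 + A^6 (w = -2)
3 components over 6 crossings, w = -2
lk(C1,C2): -1
lk(C1,C3) = 0
linking number lk(C2,C3) = 0
9 Fox colorings among 3^7, |V(-1)| = 0: tricolorable
why: summing lk over 3 pairs gives -1


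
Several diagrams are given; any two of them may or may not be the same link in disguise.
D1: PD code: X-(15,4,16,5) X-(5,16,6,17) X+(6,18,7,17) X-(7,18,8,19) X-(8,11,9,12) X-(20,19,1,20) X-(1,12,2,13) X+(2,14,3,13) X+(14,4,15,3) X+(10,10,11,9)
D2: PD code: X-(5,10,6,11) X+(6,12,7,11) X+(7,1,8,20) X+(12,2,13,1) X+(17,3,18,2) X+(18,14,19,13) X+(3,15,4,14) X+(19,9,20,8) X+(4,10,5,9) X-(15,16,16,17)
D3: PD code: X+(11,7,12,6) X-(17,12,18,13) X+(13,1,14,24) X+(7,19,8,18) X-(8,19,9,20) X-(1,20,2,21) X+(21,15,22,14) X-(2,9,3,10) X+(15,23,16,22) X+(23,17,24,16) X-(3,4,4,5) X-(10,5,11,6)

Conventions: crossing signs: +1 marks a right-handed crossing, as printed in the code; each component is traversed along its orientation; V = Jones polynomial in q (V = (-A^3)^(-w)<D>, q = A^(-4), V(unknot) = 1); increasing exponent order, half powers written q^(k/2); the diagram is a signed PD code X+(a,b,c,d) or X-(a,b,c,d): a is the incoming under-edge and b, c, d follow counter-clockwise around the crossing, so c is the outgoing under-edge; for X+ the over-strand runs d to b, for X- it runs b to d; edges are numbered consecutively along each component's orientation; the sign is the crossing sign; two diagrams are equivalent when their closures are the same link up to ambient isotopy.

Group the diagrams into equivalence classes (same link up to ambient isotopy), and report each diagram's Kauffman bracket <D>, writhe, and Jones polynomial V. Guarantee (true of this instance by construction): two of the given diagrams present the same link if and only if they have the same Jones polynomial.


grouping into links: {D1} | {D2} | {D3}
V(D1) = 1  (w -2, c 10, <D> = A^-6)
D2 (bracket -A^-10 + A^-6 - A^-2 + A^2 + A^10; 10 crossings at w = +6): V = q^2 + q^4 - q^5 + q^6 - q^7
D3 (bracket A^-20 - 2A^-16 + 2A^-12 - 2A^-8 + 2A^-4 - 1 + A^4; 12 crossings at w = 0): V = q^-1 - 1 + 2q - 2q^2 + 2q^3 - 2q^4 + q^5
why: V(q) takes 3 values over 3 diagrams, fixing the grouping


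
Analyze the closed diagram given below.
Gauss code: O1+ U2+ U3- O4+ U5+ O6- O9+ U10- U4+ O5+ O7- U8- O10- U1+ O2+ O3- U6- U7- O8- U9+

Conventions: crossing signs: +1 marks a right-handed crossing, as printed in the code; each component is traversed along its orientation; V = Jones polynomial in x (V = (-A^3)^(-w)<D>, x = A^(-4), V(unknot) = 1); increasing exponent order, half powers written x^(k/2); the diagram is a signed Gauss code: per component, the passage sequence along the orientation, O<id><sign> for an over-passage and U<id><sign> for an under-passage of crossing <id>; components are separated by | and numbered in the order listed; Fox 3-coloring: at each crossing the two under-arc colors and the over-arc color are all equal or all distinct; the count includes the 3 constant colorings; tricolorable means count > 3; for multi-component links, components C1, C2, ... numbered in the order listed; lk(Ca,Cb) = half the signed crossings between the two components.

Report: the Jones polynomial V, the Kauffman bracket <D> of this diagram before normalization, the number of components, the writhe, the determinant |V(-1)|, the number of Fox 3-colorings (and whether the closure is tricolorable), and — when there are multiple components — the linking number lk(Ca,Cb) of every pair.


Jones polynomial: V(x) = -x^-3 + 2x^-2 - 2x^-1 + 3 - 2x + 2x^2 - x^3
<D> = -A^-12 + 2A^-8 - 2A^-4 + 3 - 2A^4 + 2A^8 - A^12; writhe 0
components 1, writhe 0 (10 crossings)
3-colorings: 3 of 3^10, det 13 — not tricolorable
note: palindromic: swapping x for 1/x fixes V


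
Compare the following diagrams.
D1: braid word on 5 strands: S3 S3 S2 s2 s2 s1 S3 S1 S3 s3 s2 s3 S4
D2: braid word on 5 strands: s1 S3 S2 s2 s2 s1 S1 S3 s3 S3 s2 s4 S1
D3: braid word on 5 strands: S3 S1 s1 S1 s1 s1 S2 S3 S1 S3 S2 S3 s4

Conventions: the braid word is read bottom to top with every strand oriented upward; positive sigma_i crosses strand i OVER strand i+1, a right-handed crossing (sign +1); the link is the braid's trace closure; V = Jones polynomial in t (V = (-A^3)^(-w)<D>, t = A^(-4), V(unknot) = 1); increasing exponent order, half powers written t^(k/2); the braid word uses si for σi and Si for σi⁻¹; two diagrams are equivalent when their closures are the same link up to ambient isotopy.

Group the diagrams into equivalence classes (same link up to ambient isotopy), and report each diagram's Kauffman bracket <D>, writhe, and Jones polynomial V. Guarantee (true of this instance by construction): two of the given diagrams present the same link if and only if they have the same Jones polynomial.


equivalence classes: {D1, D2} | {D3}
D1 (bracket A^-13 + A^7; 13 crossings at w = -1): V = -t^(-5/2) - t^(5/2)
V(D2) = -t^(-5/2) - t^(5/2)  (w +1, c 13, <D> = A^-7 + A^13)
V(D3) = -t^(-11/2) + t^(-9/2) - t^(-7/2) - t^(-3/2)  [13 crossings, <D> = A^-9 + A^-1 - A^3 + A^7, w = -5]
key observation: 2 classes among 3 diagrams; unequal V(t) rules out equality


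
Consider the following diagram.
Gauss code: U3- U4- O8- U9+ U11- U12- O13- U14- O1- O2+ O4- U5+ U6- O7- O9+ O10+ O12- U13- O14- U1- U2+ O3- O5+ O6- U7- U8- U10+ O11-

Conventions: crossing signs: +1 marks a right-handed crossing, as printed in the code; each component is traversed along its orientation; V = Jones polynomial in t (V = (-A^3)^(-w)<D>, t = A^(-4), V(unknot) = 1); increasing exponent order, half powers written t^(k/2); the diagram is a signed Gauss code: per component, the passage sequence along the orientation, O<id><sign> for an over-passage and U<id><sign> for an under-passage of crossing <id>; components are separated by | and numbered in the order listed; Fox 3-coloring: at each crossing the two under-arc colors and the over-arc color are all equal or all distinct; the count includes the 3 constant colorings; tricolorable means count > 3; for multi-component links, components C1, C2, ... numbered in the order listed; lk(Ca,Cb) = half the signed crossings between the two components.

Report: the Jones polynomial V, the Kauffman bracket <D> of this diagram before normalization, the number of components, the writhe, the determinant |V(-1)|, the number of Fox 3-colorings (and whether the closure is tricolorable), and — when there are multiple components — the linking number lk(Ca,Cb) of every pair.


Jones polynomial: V(t) = t^-8 - 2t^-7 + t^-6 - 2t^-5 + 2t^-4 + t^-2
<D> = A^-10 + 2A^-2 - 2A^2 + A^6 - 2A^10 + A^14; writhe -6
components 1, writhe -6 (14 crossings)
3-colorings: 27 of 3^14, det 9 — tricolorable
note: w = -6 shifts under R1 moves; the (-A^3)^(6) factor cancels that in V


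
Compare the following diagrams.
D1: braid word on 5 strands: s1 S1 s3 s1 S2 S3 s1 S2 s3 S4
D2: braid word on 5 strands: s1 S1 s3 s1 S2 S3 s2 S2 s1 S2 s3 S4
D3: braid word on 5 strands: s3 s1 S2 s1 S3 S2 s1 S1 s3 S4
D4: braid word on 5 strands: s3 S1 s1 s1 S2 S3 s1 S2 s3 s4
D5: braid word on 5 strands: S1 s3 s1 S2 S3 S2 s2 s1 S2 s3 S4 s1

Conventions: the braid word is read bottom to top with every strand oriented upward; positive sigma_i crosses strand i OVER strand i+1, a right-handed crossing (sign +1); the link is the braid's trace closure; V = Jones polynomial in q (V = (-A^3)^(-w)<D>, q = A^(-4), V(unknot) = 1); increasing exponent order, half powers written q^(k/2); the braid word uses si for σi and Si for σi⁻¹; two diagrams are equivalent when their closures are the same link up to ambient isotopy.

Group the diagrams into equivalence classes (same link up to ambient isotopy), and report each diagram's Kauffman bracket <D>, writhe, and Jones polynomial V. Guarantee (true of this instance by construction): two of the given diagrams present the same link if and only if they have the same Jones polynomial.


equivalence classes: {D1, D2, D3, D4, D5}
D1 (bracket 1; 10 crossings at w = 0): V = 1
V(D2) = 1  (w 0, c 12, <D> = 1)
V(D3) = 1  (w 0, c 10, <D> = 1)
D4 (bracket A^6; 10 crossings at w = +2): V = 1
D5 (bracket 1; 12 crossings at w = 0): V = 1
key observation: one V(q) for all 5 diagrams — one class (guaranteed)


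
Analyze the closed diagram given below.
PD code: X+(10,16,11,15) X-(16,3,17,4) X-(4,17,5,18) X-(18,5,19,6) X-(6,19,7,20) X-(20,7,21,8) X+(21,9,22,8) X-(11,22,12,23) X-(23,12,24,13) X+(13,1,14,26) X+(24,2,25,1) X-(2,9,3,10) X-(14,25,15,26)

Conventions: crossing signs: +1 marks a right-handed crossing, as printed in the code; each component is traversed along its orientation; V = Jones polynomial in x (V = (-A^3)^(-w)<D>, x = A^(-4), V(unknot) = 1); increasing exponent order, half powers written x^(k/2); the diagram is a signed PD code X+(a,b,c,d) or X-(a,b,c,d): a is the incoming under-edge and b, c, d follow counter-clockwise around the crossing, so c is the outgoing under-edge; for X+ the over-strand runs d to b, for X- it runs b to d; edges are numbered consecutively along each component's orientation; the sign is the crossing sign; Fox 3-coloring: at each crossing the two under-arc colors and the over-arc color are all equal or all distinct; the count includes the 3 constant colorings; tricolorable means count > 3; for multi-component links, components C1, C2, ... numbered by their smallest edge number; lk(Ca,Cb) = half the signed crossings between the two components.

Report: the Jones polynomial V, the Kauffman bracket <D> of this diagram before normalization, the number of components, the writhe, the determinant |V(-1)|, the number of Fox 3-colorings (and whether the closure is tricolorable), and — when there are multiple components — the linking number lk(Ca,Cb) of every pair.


V(x) = -x^-9 + x^-8 - 2x^-7 + 3x^-6 - 2x^-5 + 2x^-4 - x^-3 + x^-2
bracket: -A^-7 + A^-3 - 2A + 2A^5 - 3A^9 + 2A^13 - A^17 + A^21, w = -5
1 component, writhe -5, over 13 crossings
det 13, colorings 3 of 3^13 — not tricolorable
observation: |V(-1)| = 13: so not tricolorable, since 3 does not divide 13


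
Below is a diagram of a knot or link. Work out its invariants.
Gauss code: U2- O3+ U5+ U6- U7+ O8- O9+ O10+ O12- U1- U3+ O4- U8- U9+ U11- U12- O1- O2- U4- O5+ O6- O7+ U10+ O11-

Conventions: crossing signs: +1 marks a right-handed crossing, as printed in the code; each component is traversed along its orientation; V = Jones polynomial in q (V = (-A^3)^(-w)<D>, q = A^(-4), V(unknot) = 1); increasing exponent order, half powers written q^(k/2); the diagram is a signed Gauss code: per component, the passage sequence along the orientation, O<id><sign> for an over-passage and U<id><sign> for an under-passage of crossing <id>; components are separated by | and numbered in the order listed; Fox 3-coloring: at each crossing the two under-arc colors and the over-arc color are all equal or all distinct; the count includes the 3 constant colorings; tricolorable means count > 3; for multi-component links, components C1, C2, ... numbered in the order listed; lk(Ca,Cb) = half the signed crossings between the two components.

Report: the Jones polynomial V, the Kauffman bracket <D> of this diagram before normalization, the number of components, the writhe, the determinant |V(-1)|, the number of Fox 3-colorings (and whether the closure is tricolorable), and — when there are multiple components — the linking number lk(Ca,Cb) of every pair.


Jones polynomial: V(q) = -q^-5 + q^-4 - q^-3 + 2q^-2 - q^-1 + 2 - q
<D> = -A^-10 + 2A^-6 - A^-2 + 2A^2 - A^6 + A^10 - A^14; writhe -2
components 1, writhe -2 (12 crossings)
3-colorings: 9 of 3^12, det 9 — tricolorable
note: the span of V is 6, forcing >= 6 crossings in any diagram


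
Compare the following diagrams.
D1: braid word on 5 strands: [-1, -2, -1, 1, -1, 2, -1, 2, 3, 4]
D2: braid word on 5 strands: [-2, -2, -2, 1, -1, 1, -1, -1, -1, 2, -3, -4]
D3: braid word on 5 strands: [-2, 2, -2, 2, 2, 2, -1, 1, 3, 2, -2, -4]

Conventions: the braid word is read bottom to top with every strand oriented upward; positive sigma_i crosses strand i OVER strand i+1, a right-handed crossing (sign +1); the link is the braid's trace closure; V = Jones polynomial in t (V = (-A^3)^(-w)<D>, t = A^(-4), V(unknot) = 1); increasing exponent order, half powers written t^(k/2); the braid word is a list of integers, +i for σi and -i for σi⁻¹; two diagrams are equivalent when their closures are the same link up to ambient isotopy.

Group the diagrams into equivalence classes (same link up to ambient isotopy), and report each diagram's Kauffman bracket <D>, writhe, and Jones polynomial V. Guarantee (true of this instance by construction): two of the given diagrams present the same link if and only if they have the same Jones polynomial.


classes: {D1} | {D2} | {D3}
V(D1) = t^-3 + t^-2 + t^-1 + 1  [10 crossings, <D> = 1 + A^4 + A^8 + A^12, w = 0]
V(D2) = t^-5 + 2t^-3 + t^-1  (w -6, c 12, <D> = A^-14 + 2A^-6 + A^2)
V(D3) = 1 + t + t^2 + t^3  [12 crossings, <D> = A^-6 + A^-2 + A^2 + A^6, w = +2]
note: V(t) takes 3 values over 3 diagrams, fixing the grouping


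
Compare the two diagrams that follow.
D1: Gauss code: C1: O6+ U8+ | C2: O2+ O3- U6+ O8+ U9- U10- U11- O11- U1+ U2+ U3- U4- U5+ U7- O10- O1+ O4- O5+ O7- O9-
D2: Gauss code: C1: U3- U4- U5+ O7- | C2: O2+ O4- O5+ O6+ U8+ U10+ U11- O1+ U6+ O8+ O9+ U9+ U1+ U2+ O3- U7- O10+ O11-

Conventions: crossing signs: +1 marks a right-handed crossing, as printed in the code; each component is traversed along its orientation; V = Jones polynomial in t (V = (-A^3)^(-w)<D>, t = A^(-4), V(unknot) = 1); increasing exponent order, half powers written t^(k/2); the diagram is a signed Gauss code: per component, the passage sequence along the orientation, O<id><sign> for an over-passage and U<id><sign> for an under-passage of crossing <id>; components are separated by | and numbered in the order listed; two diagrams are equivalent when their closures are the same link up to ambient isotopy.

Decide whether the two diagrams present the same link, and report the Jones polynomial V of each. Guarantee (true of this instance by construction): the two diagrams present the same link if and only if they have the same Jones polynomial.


same link: no
V(D1) = -t^(1/2) - t^(5/2)  [11 crossings, <D> = A^-13 + A^-5, w = -1]
V(D2) = -t^(-3/2) - 2t^(1/2) + t^(3/2) - t^(5/2) + t^(7/2)  (w +3, c 11, <D> = -A^-5 + A^-1 - A^3 + 2A^7 + A^15)
note: comparing 2 Jones polynomials yields 2 groups


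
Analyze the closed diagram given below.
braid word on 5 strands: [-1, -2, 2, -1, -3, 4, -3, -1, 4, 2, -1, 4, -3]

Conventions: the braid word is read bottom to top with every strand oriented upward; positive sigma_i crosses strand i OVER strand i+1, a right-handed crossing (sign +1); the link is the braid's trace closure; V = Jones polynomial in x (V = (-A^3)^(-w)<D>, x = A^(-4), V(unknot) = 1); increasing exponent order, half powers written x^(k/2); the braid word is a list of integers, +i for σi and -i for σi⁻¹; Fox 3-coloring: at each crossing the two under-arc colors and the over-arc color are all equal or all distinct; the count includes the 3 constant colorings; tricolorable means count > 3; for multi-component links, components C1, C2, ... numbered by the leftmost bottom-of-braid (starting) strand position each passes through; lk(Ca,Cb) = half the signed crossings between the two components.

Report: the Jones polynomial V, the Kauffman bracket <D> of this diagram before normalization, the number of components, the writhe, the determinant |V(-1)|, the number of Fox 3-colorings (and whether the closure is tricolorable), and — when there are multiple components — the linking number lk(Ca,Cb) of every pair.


V = x^(-17/2) - 3x^(-15/2) + 5x^(-13/2) - 7x^(-11/2) + 8x^(-9/2) - 9x^(-7/2) + 7x^(-5/2) - 6x^(-3/2) + 3x^(-1/2) - 2x^(1/2) + x^(3/2)
<D> = -A^-15 + 2A^-11 - 3A^-7 + 6A^-3 - 7A + 9A^5 - 8A^9 + 7A^13 - 5A^17 + 3A^21 - A^25 (w = -3)
2 components over 13 crossings, w = -3
lk(C1,C2): -2
3 Fox colorings among 3^13, |V(-1)| = 52: not tricolorable
why: inverse pairs cancel, leaving σ1⁻¹ σ1⁻¹ σ3⁻¹ σ4 σ3⁻¹ σ1⁻¹ σ4 σ2 σ1⁻¹ σ4 σ3⁻¹


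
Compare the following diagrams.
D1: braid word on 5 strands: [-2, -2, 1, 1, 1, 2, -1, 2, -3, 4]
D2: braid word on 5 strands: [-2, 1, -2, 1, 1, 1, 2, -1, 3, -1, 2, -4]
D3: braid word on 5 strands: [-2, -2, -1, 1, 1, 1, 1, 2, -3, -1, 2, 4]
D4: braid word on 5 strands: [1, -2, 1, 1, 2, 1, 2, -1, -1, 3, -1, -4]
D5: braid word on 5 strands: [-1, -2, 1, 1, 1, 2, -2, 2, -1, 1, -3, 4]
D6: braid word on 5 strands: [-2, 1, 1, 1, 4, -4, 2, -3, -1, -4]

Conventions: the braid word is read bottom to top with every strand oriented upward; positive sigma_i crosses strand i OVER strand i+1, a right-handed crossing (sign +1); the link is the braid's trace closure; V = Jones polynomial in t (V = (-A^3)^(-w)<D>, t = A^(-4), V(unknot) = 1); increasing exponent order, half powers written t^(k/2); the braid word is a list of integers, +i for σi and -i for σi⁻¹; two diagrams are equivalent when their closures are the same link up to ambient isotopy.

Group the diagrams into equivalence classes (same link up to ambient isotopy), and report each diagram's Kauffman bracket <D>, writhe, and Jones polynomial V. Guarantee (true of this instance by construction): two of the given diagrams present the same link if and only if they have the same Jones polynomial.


equivalence classes: {D1, D2, D3, D4, D5, D6}
D1 (bracket -A^-10 + A^-6 + A^2; 10 crossings at w = +2): V = t + t^3 - t^4
D2 (bracket -A^-10 + A^-6 + A^2; 12 crossings at w = +2): V = t + t^3 - t^4
V(D3) = t + t^3 - t^4  (w +2, c 12, <D> = -A^-10 + A^-6 + A^2)
V(D4) = t + t^3 - t^4  [12 crossings, <D> = -A^-10 + A^-6 + A^2, w = +2]
D5 (bracket -A^-10 + A^-6 + A^2; 12 crossings at w = +2): V = t + t^3 - t^4
V(D6) = t + t^3 - t^4  [10 crossings, <D> = -A^-16 + A^-12 + A^-4, w = 0]
key observation: one V(t) for all 6 diagrams — one class (guaranteed)


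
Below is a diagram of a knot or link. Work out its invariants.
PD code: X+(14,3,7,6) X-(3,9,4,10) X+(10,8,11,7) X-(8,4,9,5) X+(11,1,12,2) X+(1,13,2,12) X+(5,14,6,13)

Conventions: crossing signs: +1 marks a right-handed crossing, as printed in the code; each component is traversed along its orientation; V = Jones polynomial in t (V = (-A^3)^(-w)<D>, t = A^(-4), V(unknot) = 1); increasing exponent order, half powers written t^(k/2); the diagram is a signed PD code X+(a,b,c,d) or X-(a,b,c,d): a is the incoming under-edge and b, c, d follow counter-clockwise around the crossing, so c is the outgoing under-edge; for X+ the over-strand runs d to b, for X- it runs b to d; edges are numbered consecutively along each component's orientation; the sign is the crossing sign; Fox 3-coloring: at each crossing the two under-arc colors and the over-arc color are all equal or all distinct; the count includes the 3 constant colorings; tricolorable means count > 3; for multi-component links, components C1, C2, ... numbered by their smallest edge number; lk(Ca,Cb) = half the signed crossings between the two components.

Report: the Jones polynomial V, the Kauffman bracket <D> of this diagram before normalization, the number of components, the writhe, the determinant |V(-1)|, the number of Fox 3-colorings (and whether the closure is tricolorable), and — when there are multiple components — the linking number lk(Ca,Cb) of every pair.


V = t^-1 - 1 + 3t - 2t^2 + 4t^3 - 2t^4 + 2t^5 - t^6
<D> = A^-15 - 2A^-11 + 2A^-7 - 4A^-3 + 2A - 3A^5 + A^9 - A^13 (w = +3)
3 components over 7 crossings, w = +3
lk(C1,C2): 0
lk(C1,C3) = +1
linking number lk(C2,C3) = 0
3 Fox colorings among 3^7, |V(-1)| = 16: not tricolorable
why: det 16 = |V(-1)|; not divisible by 3, so not tricolorable


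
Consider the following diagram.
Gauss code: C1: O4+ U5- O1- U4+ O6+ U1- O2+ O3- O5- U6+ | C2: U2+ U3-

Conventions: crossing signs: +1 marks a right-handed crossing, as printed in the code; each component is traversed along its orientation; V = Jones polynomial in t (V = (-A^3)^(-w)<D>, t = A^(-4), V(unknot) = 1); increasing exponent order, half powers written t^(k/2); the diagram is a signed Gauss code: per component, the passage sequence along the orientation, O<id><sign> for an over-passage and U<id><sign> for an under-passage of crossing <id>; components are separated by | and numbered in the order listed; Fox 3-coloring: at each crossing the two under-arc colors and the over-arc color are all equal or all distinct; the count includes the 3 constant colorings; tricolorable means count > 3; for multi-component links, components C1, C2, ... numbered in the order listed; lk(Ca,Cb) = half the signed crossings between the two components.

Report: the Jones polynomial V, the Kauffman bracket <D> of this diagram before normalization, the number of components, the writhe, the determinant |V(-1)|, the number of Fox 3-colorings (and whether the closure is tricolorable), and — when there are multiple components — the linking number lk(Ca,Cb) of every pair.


V = -t^(-5/2) - t^(5/2)
<D> = -A^-10 - A^10 (w = 0)
2 components over 6 crossings, w = 0
lk(C1,C2): 0
9 Fox colorings among 3^6, |V(-1)| = 0: tricolorable
why: the span of V is 5, within the link bound 6 + 2 - 1


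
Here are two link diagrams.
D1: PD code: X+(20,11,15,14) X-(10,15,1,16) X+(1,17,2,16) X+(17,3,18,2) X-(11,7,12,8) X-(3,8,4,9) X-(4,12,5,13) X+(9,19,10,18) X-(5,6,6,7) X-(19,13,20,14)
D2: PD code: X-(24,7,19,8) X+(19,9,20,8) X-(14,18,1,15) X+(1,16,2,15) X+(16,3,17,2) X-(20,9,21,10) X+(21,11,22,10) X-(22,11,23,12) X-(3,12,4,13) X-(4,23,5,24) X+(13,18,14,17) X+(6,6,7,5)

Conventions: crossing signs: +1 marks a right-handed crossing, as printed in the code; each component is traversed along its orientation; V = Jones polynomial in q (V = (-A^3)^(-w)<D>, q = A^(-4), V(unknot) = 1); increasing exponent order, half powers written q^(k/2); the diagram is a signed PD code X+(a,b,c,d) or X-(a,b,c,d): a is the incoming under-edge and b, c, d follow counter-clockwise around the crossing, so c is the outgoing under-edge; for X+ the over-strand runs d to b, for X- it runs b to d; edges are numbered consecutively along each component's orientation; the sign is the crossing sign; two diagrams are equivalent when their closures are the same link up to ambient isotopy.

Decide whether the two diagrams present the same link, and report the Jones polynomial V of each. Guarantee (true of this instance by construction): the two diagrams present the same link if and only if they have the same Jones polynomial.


equivalent: yes
D1 (bracket A^-14 + 2A^-6 + A^2; 10 crossings at w = -2): V = q^-2 + 2 + q^2
V(D2) = q^-2 + 2 + q^2  [12 crossings, <D> = A^-8 + 2 + A^8, w = 0]
observation: one V(q) for all 2 diagrams — one class (guaranteed)


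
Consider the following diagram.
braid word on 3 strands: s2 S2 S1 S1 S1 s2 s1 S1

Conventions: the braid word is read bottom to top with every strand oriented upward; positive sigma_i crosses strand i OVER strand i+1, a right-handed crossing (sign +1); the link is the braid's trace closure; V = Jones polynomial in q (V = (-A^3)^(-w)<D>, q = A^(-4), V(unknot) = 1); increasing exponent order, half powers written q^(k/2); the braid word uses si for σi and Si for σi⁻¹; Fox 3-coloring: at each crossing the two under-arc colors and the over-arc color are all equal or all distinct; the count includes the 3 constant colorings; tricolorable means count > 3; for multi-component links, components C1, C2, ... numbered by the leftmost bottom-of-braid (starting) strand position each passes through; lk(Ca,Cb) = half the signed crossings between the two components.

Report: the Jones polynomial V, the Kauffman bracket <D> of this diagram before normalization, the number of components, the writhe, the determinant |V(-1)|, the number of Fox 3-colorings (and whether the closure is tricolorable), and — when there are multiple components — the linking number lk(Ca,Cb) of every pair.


Jones polynomial: V(q) = -q^-4 + q^-3 + q^-1
<D> = A^-2 + A^6 - A^10; writhe -2
components 1, writhe -2 (8 crossings)
3-colorings: 9 of 3^8, det 3 — tricolorable
note: the word shrinks to σ1⁻¹ σ1⁻¹ σ1⁻¹ σ2 after cancelling


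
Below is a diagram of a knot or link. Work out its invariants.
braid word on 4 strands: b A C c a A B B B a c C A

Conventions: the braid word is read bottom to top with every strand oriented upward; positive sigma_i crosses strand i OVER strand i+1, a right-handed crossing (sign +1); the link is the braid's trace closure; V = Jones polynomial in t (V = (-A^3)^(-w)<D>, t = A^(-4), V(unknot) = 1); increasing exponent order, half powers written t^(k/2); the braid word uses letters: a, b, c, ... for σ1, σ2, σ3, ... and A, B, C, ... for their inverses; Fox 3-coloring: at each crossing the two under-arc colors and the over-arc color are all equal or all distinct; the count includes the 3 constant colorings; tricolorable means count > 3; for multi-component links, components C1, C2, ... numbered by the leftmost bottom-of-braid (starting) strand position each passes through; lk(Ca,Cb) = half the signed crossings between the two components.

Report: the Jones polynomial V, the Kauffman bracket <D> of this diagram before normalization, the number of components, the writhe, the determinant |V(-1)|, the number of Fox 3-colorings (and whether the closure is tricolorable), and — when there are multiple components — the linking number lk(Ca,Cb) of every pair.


Jones polynomial: V(t) = t^-3 + t^-2 + t^-1 + 1
<D> = -A^-9 - A^-5 - A^-1 - A^3; writhe -3
components 3, writhe -3 (13 crossings)
linking number lk(C1,C2) = -1
lk(C1,C3): 0
lk(C2,C3) = 0
3-colorings: 9 of 3^13, det 0 — tricolorable
note: w = -3 shifts under R1 moves; the (-A^3)^(3) factor cancels that in V
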